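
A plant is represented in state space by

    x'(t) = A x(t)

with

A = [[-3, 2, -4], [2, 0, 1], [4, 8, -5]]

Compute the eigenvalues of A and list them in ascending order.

-4, -3, -1

det(sI - A) = s^3 - (tr A)s^2 + (M11 + M22 + M33)s - det A, where Mii is the 2×2 principal minor of A obtained by deleting row i and column i.
tr A = (-3) + 0 + (-5) = -8; M11 = 0·(-5) - 1·8 = 0 - 8 = -8; M22 = (-3)·(-5) - (-4)·4 = 15 - (-16) = 31; M33 = (-3)·0 - 2·2 = 0 - 4 = -4; sum of minors = 19.
det A = (-3)·(0·(-5) - 1·8) - 2·(2·(-5) - 1·4) + (-4)·(2·8 - 0·4) = (-3)·(-8) - 2·(-14) + (-4)·16 = -12.
So p(s) = det(sI - A) = s^3 + 8s^2 + 19s + 12.
Rational-root test: any integer root divides 12. Testing small divisors, s = -1 works: p(-1) = -1 + 8 + (-19) + 12 = 0, so (s + 1) is a factor.
Dividing, p(s) = (s + 1)(s^2 + 7s + 12).
Factor s^2 + 7s + 12: two numbers with sum -7 and product 12 are -3 and -4, so s^2 + 7s + 12 = (s + 3)(s + 4).
Hence p(s) = (s + 1) (s + 3) (s + 4), with roots -4, -3, -1.
All eigenvalues have negative real part, so the system is asymptotically stable.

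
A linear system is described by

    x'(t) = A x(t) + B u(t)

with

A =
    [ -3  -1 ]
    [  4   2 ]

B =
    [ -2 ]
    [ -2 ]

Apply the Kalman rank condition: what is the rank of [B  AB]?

2

AB = [[8], [-12]]
Controllability matrix C = [B  AB] = [[-2, 8], [-2, -12]]
det(C) = (-2)·(-12) - 8·(-2) = 24 - (-16) = 40 ≠ 0, so rank(C) = 2.
rank(C) = 2 = n, so the pair (A, B) is completely controllable.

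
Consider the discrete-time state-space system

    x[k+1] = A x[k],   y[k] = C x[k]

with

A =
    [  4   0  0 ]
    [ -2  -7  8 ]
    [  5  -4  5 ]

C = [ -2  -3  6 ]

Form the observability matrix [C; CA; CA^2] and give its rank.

2

CA = [[28, -3, 6]]
CA^2 = [[148, -3, 6]]
Observability matrix O = [C; CA; CA^2] = [[-2, -3, 6], [28, -3, 6], [148, -3, 6]]
The columns c1, c2, c3 of O are linearly dependent: 2·c2 + c3 = 0 (check each entry), so rank(O) ≤ 2.
The 2×2 minor from rows 1, 2, columns 1, 2 is (-2)·(-3) - (-3)·28 = 6 - (-84) = 90 ≠ 0, so rank(O) = 2.
rank(O) = 2 < n = 3, so the pair (A, C) is not completely observable.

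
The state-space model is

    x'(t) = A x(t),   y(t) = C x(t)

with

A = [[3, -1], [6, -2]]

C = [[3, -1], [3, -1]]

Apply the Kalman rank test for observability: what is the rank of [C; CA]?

1

CA = [[3, -1], [3, -1]]
Observability matrix O = [C; CA] = [[3, -1], [3, -1], [3, -1], [3, -1]]
Every row of O is a scalar multiple of row 1 = [3, -1] (multipliers 1, 1, 1, 1), so the rows span a one-dimensional space.
O ≠ 0, hence rank(O) = 1.
rank(O) = 1 < n = 2, so the pair (A, C) is not completely observable.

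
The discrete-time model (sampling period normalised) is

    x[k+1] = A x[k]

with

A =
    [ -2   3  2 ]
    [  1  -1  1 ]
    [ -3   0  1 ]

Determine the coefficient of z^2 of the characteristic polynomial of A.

Expand det(zI - A) for the 3×3 matrix.
p(z) = z^3 + 2z^2 + 2z + 16.
(Check: constant term = det(-A) = (-1)^3 det A = 16; coefficient of z^2 = -tr A = 2.)
The coefficient of z^2 is 2.

2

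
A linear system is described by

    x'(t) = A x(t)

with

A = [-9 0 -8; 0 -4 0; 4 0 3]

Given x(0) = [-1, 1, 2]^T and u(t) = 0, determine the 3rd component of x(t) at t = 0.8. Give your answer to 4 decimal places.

1.3297

det(sI - A) = s^3 - (tr A)s^2 + (M11 + M22 + M33)s - det A, where Mii is the 2×2 principal minor of A obtained by deleting row i and column i.
tr A = (-9) + (-4) + 3 = -10; M11 = (-4)·3 - 0·0 = -12 - 0 = -12; M22 = (-9)·3 - (-8)·4 = -27 - (-32) = 5; M33 = (-9)·(-4) - 0·0 = 36 - 0 = 36; sum of minors = 29.
det A = (-9)·((-4)·3 - 0·0) - 0·(0·3 - 0·4) + (-8)·(0·0 - (-4)·4) = (-9)·(-12) - 0·0 + (-8)·16 = -20.
So p(s) = det(sI - A) = s^3 + 10s^2 + 29s + 20.
Rational-root test: any integer root divides 20. Testing small divisors, s = -1 works: p(-1) = -1 + 10 + (-29) + 20 = 0, so (s + 1) is a factor.
Dividing, p(s) = (s + 1)(s^2 + 9s + 20).
Factor s^2 + 9s + 20: two numbers with sum -9 and product 20 are -4 and -5, so s^2 + 9s + 20 = (s + 4)(s + 5).
Hence p(s) = (s + 1) (s + 4) (s + 5), with roots -5, -4, -1.
The eigenvalues -5, -4, -1 are distinct and real, so A is diagonalisable and x(t) = e^{At} x(0) = V diag(e^{λ_i t}) V^{-1} x(0), where the columns of V are the eigenvectors.
λ = -5: A - (-5)I = [[-4, 0, -8], [0, 1, 0], [4, 0, 8]]. v must be orthogonal to every row; (row 1) × (row 2) = [8, 0, -4], so take v_1 = [2, 0, -1]^T.
λ = -4: A - (-4)I = [[-5, 0, -8], [0, 0, 0], [4, 0, 7]]. v must be orthogonal to every row; (row 1) × (row 3) = [0, 3, 0], so take v_2 = [0, 1, 0]^T.
λ = -1: A - (-1)I = [[-8, 0, -8], [0, -3, 0], [4, 0, 4]]. v must be orthogonal to every row; (row 1) × (row 2) = [-24, 0, 24], so take v_3 = [-1, 0, 1]^T.
V = [v_1 v_2 v_3] = [[2, 0, -1], [0, 1, 0], [-1, 0, 1]] has det V = 1, so V^{-1} = adj(V)/det V = [[1, 0, 1], [0, 1, 0], [1, 0, 2]].
Modal coordinates z(0) = V^{-1} x(0): 1·(-1) + 0·1 + 1·2 = 1; 0·(-1) + 1·1 + 0·2 = 1; 1·(-1) + 0·1 + 2·2 = 3; so z(0) = [1, 1, 3]^T.
x_3(t) = Σ_i (v_i)_3 · z_i(0) · e^{λ_i t} (row 3 of V times the modal terms).
x_3(0.8) = (-1)·1·e^{-5·0.8} + 0·1·e^{-4·0.8} + 1·3·e^{-1·0.8} = (-1)·0.018316 + 0·0.040762 + 3·0.449329 = 1.3297.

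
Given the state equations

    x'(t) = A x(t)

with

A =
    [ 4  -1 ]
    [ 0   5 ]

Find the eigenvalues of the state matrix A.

det(sI - A) = s^2 - (tr A)s + det A, with tr A = 4 + 5 = 9 and det A = 4·5 - (-1)·0 = 20 - 0 = 20.
So p(s) = det(sI - A) = s^2 - 9s + 20.
Factor s^2 - 9s + 20: two numbers with sum 9 and product 20 are 5 and 4, so s^2 - 9s + 20 = (s - 5)(s - 4).
Hence p(s) = (s - 5) (s - 4), with roots 4, 5.
At least one eigenvalue has non-negative real part, so the system is not asymptotically stable.

4, 5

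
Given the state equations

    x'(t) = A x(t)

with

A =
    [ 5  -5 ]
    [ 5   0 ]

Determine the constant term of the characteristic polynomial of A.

25

For a 2×2 matrix, det(sI - A) = s^2 - (tr A)s + det A.
tr A = 5, det A = 25.
So p(s) = s^2 - 5s + 25.
The constant term is 25.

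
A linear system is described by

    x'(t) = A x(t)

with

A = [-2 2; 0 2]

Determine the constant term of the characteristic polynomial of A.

For a 2×2 matrix, det(sI - A) = s^2 - (tr A)s + det A.
tr A = 0, det A = -4.
So p(s) = s^2 - 4.
The constant term is -4.

-4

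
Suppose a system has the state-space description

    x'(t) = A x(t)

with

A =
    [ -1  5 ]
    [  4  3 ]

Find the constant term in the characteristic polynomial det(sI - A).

For a 2×2 matrix, det(sI - A) = s^2 - (tr A)s + det A.
tr A = 2, det A = -23.
So p(s) = s^2 - 2s - 23.
The constant term is -23.

-23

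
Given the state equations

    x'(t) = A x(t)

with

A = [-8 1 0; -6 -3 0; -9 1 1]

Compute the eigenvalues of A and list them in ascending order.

det(sI - A) = s^3 - (tr A)s^2 + (M11 + M22 + M33)s - det A, where Mii is the 2×2 principal minor of A obtained by deleting row i and column i.
tr A = (-8) + (-3) + 1 = -10; M11 = (-3)·1 - 0·1 = -3 - 0 = -3; M22 = (-8)·1 - 0·(-9) = -8 - 0 = -8; M33 = (-8)·(-3) - 1·(-6) = 24 - (-6) = 30; sum of minors = 19.
det A = (-8)·((-3)·1 - 0·1) - 1·((-6)·1 - 0·(-9)) + 0·((-6)·1 - (-3)·(-9)) = (-8)·(-3) - 1·(-6) + 0·(-33) = 30.
So p(s) = det(sI - A) = s^3 + 10s^2 + 19s - 30.
Rational-root test: any integer root divides -30. Testing small divisors, s = 1 works: p(1) = 1 + 10 + 19 + (-30) = 0, so (s - 1) is a factor.
Dividing, p(s) = (s - 1)(s^2 + 11s + 30).
Factor s^2 + 11s + 30: two numbers with sum -11 and product 30 are -5 and -6, so s^2 + 11s + 30 = (s + 5)(s + 6).
Hence p(s) = (s - 1) (s + 5) (s + 6), with roots -6, -5, 1.
At least one eigenvalue has non-negative real part, so the system is not asymptotically stable.

-6, -5, 1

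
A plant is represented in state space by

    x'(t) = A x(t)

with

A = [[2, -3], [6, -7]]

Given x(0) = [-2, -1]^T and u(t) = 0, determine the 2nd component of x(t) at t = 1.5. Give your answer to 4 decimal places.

-0.6644

det(sI - A) = s^2 - (tr A)s + det A, with tr A = 2 + (-7) = -5 and det A = 2·(-7) - (-3)·6 = -14 - (-18) = 4.
So p(s) = det(sI - A) = s^2 + 5s + 4.
Factor s^2 + 5s + 4: two numbers with sum -5 and product 4 are -1 and -4, so s^2 + 5s + 4 = (s + 1)(s + 4).
Hence p(s) = (s + 1) (s + 4), with roots -4, -1.
The eigenvalues -4, -1 are distinct and real, so A is diagonalisable and x(t) = e^{At} x(0) = V diag(e^{λ_i t}) V^{-1} x(0), where the columns of V are the eigenvectors.
λ = -4: A - (-4)I = [[6, -3], [6, -3]]. Row 1 gives 6·v1 + (-3)·v2 = 0, so take v_1 = [1, 2]^T.
λ = -1: A - (-1)I = [[3, -3], [6, -6]]. Row 1 gives 3·v1 + (-3)·v2 = 0, so take v_2 = [1, 1]^T.
V = [v_1 v_2] = [[1, 1], [2, 1]] has det V = -1, so V^{-1} = adj(V)/det V = [[-1, 1], [2, -1]].
Modal coordinates z(0) = V^{-1} x(0): (-1)·(-2) + 1·(-1) = 1; 2·(-2) + (-1)·(-1) = -3; so z(0) = [1, -3]^T.
x_2(t) = Σ_i (v_i)_2 · z_i(0) · e^{λ_i t} (row 2 of V times the modal terms).
x_2(1.5) = 2·1·e^{-4·1.5} + 1·(-3)·e^{-1·1.5} = 2·0.002479 + (-3)·0.223130 = -0.6644.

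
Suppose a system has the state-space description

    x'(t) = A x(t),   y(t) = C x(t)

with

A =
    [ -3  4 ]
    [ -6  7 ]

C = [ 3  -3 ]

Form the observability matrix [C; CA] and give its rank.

CA = [[9, -9]]
Observability matrix O = [C; CA] = [[3, -3], [9, -9]]
Every row of O is a scalar multiple of row 1 = [3, -3] (multipliers 1, 3), so the rows span a one-dimensional space.
O ≠ 0, hence rank(O) = 1.
rank(O) = 1 < n = 2, so the pair (A, C) is not completely observable.

1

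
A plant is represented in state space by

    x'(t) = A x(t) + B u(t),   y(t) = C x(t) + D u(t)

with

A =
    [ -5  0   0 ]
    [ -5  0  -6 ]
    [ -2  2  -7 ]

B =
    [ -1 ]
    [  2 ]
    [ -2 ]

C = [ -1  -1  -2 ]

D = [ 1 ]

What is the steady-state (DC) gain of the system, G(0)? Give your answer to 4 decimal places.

-2.3500

G(0) = C(-A)^{-1}B + D = -C A^{-1} B + D.
det A = -60, so A^{-1} = (1/-60)·adj(A) = [[-1/5, 0, 0], [23/60, -7/12, 1/2], [1/6, -1/6, 0]]
A^{-1} B = [1/5, -51/20, -1/2]^T
C A^{-1} B = 67/20
G(0) = D - C A^{-1} B = 1 - (67/20) = -47/20 ≈ -2.3500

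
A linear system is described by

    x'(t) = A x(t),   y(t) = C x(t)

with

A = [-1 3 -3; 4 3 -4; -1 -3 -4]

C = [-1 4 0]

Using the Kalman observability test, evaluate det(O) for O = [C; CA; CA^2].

CA = [[17, 9, -13]]
CA^2 = [[32, 117, -35]]
Observability matrix O = [C; CA; CA^2] = [[-1, 4, 0], [17, 9, -13], [32, 117, -35]]
Expanding along the first row, det(O) = (-1)·(9·(-35) - (-13)·117) - 4·(17·(-35) - (-13)·32) + 0·(17·117 - 9·32) = (-1)·1206 - 4·(-179) + 0·1701 = -490
Since det(O) ≠ 0, rank(O) = 3 and the system is completely observable.

-490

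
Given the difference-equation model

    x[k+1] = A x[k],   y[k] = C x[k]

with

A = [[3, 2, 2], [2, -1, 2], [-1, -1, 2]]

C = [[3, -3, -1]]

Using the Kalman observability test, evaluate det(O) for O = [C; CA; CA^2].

1552

CA = [[4, 10, -2]]
CA^2 = [[34, 0, 24]]
Observability matrix O = [C; CA; CA^2] = [[3, -3, -1], [4, 10, -2], [34, 0, 24]]
Expanding along the first row, det(O) = 3·(10·24 - (-2)·0) - (-3)·(4·24 - (-2)·34) + (-1)·(4·0 - 10·34) = 3·240 - (-3)·164 + (-1)·(-340) = 1552
Since det(O) ≠ 0, rank(O) = 3 and the system is completely observable.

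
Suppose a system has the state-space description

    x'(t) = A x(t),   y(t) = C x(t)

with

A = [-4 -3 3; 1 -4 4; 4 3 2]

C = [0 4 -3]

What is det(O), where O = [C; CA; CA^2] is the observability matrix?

CA = [[-8, -25, 10]]
CA^2 = [[47, 154, -104]]
Observability matrix O = [C; CA; CA^2] = [[0, 4, -3], [-8, -25, 10], [47, 154, -104]]
Expanding along the first row, det(O) = 0·((-25)·(-104) - 10·154) - 4·((-8)·(-104) - 10·47) + (-3)·((-8)·154 - (-25)·47) = 0·1060 - 4·362 + (-3)·(-57) = -1277
Since det(O) ≠ 0, rank(O) = 3 and the system is completely observable.

-1277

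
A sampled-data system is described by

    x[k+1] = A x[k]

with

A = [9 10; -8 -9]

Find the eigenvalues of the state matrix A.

det(zI - A) = z^2 - (tr A)z + det A, with tr A = 9 + (-9) = 0 and det A = 9·(-9) - 10·(-8) = -81 - (-80) = -1.
So p(z) = det(zI - A) = z^2 - 1.
Factor z^2 - 1: two numbers with sum 0 and product -1 are 1 and -1, so z^2 - 1 = (z - 1)(z + 1).
Hence p(z) = (z - 1) (z + 1), with roots -1, 1.

-1, 1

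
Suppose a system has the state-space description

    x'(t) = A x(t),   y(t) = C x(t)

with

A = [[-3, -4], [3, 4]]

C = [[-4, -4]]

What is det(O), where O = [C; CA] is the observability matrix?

CA = [[0, 0]]
Observability matrix O = [C; CA] = [[-4, -4], [0, 0]]
det(O) = (-4)·0 - (-4)·0 = 0 - 0 = 0
Since det(O) = 0, rank(O) < 2 and the system is not completely observable.

0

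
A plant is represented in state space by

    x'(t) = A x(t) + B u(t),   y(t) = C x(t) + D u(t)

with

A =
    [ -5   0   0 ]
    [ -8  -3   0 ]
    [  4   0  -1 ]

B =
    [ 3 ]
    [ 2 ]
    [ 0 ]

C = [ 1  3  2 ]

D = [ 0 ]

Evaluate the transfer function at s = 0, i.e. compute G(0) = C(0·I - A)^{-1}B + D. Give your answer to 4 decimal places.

2.6000

G(0) = C(-A)^{-1}B + D = -C A^{-1} B + D.
det A = -15, so A^{-1} = (1/-15)·adj(A) = [[-1/5, 0, 0], [8/15, -1/3, 0], [-4/5, 0, -1]]
A^{-1} B = [-3/5, 14/15, -12/5]^T
C A^{-1} B = -13/5
G(0) = D - C A^{-1} B = 0 - (-13/5) = 13/5 ≈ 2.6000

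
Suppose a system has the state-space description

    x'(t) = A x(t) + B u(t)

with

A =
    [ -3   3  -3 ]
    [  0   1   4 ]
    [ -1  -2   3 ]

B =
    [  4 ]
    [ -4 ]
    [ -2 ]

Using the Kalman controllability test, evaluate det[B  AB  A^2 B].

AB = [[-18], [-12], [-2]]
A^2B = [[24], [-20], [36]]
Controllability matrix C = [B  AB  A^2B] = [[4, -18, 24], [-4, -12, -20], [-2, -2, 36]]
Expanding along the first row, det(C) = 4·((-12)·36 - (-20)·(-2)) - (-18)·((-4)·36 - (-20)·(-2)) + 24·((-4)·(-2) - (-12)·(-2)) = 4·(-472) - (-18)·(-184) + 24·(-16) = -5584
Since det(C) ≠ 0, rank(C) = 3 and the system is completely controllable.

-5584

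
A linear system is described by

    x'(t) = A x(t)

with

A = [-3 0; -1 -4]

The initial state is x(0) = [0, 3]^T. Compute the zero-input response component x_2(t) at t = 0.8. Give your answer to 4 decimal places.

det(sI - A) = s^2 - (tr A)s + det A, with tr A = (-3) + (-4) = -7 and det A = (-3)·(-4) - 0·(-1) = 12 - 0 = 12.
So p(s) = det(sI - A) = s^2 + 7s + 12.
Factor s^2 + 7s + 12: two numbers with sum -7 and product 12 are -3 and -4, so s^2 + 7s + 12 = (s + 3)(s + 4).
Hence p(s) = (s + 3) (s + 4), with roots -4, -3.
The eigenvalues -4, -3 are distinct and real, so A is diagonalisable and x(t) = e^{At} x(0) = V diag(e^{λ_i t}) V^{-1} x(0), where the columns of V are the eigenvectors.
λ = -4: A - (-4)I = [[1, 0], [-1, 0]]. Row 1 gives 1·v1 + 0·v2 = 0, so take v_1 = [0, 1]^T.
λ = -3: A - (-3)I = [[0, 0], [-1, -1]]. Row 2 gives (-1)·v1 + (-1)·v2 = 0, so take v_2 = [-1, 1]^T.
V = [v_1 v_2] = [[0, -1], [1, 1]] has det V = 1, so V^{-1} = adj(V)/det V = [[1, 1], [-1, 0]].
Modal coordinates z(0) = V^{-1} x(0): 1·0 + 1·3 = 3; (-1)·0 + 0·3 = 0; so z(0) = [3, 0]^T.
x_2(t) = Σ_i (v_i)_2 · z_i(0) · e^{λ_i t} (row 2 of V times the modal terms).
x_2(0.8) = 1·3·e^{-4·0.8} + 1·0·e^{-3·0.8} = 3·0.040762 + 0·0.090718 = 0.1223.

0.1223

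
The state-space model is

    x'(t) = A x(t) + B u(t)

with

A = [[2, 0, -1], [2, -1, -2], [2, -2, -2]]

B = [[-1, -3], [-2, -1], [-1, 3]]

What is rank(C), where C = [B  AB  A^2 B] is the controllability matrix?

3

AB = [[-1, -9], [2, -11], [4, -10]]
A^2B = [[-6, -8], [-12, 13], [-14, 24]]
Controllability matrix C = [B  AB  A^2B] = [[-1, -3, -1, -9, -6, -8], [-2, -1, 2, -11, -12, 13], [-1, 3, 4, -10, -14, 24]]
Take the 3×3 submatrix of C formed by columns 1, 2, 3: [[-1, -3, -1], [-2, -1, 2], [-1, 3, 4]]. Its determinant is (-1)·((-1)·4 - 2·3) - (-3)·((-2)·4 - 2·(-1)) + (-1)·((-2)·3 - (-1)·(-1)) = (-1)·(-10) - (-3)·(-6) + (-1)·(-7) = -1 ≠ 0.
So rank(C) ≥ 3; since C has 3 rows, rank(C) = 3.
rank(C) = 3 = n, so the pair (A, B) is completely controllable.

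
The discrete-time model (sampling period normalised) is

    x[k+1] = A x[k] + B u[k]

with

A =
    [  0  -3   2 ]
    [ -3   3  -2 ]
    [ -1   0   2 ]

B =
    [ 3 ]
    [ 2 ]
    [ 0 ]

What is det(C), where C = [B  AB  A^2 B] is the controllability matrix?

AB = [[-6], [-3], [-3]]
A^2B = [[3], [15], [0]]
Controllability matrix C = [B  AB  A^2B] = [[3, -6, 3], [2, -3, 15], [0, -3, 0]]
Expanding along the first row, det(C) = 3·((-3)·0 - 15·(-3)) - (-6)·(2·0 - 15·0) + 3·(2·(-3) - (-3)·0) = 3·45 - (-6)·0 + 3·(-6) = 117
Since det(C) ≠ 0, rank(C) = 3 and the system is completely controllable.

117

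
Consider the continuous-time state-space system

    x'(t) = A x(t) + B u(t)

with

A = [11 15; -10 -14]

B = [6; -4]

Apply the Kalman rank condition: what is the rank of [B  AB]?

1

AB = [[6], [-4]]
Controllability matrix C = [B  AB] = [[6, 6], [-4, -4]]
Every column of C is a scalar multiple of column 1 = [6, -4] (multipliers 1, 1), so the columns span a one-dimensional space.
C ≠ 0, hence rank(C) = 1.
rank(C) = 1 < n = 2, so the pair (A, B) is not completely controllable.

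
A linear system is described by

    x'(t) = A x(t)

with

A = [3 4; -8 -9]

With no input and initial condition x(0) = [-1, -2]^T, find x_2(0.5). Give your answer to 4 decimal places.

det(sI - A) = s^2 - (tr A)s + det A, with tr A = 3 + (-9) = -6 and det A = 3·(-9) - 4·(-8) = -27 - (-32) = 5.
So p(s) = det(sI - A) = s^2 + 6s + 5.
Factor s^2 + 6s + 5: two numbers with sum -6 and product 5 are -1 and -5, so s^2 + 6s + 5 = (s + 1)(s + 5).
Hence p(s) = (s + 1) (s + 5), with roots -5, -1.
The eigenvalues -5, -1 are distinct and real, so A is diagonalisable and x(t) = e^{At} x(0) = V diag(e^{λ_i t}) V^{-1} x(0), where the columns of V are the eigenvectors.
λ = -5: A - (-5)I = [[8, 4], [-8, -4]]. Row 1 gives 8·v1 + 4·v2 = 0, so take v_1 = [-1, 2]^T.
λ = -1: A - (-1)I = [[4, 4], [-8, -8]]. Row 1 gives 4·v1 + 4·v2 = 0, so take v_2 = [-1, 1]^T.
V = [v_1 v_2] = [[-1, -1], [2, 1]] has det V = 1, so V^{-1} = adj(V)/det V = [[1, 1], [-2, -1]].
Modal coordinates z(0) = V^{-1} x(0): 1·(-1) + 1·(-2) = -3; (-2)·(-1) + (-1)·(-2) = 4; so z(0) = [-3, 4]^T.
x_2(t) = Σ_i (v_i)_2 · z_i(0) · e^{λ_i t} (row 2 of V times the modal terms).
x_2(0.5) = 2·(-3)·e^{-5·0.5} + 1·4·e^{-1·0.5} = (-6)·0.082085 + 4·0.606531 = 1.9336.

1.9336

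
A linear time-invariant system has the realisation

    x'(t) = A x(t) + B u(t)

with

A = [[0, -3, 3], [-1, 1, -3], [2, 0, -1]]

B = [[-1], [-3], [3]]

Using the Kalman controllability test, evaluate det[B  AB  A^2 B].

AB = [[18], [-11], [-5]]
A^2B = [[18], [-14], [41]]
Controllability matrix C = [B  AB  A^2B] = [[-1, 18, 18], [-3, -11, -14], [3, -5, 41]]
Expanding along the first row, det(C) = (-1)·((-11)·41 - (-14)·(-5)) - 18·((-3)·41 - (-14)·3) + 18·((-3)·(-5) - (-11)·3) = (-1)·(-521) - 18·(-81) + 18·48 = 2843
Since det(C) ≠ 0, rank(C) = 3 and the system is completely controllable.

2843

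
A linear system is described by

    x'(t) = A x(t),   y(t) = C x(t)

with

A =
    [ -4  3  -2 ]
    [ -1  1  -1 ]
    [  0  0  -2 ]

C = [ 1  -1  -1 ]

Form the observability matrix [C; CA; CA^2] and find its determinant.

CA = [[-3, 2, 1]]
CA^2 = [[10, -7, 2]]
Observability matrix O = [C; CA; CA^2] = [[1, -1, -1], [-3, 2, 1], [10, -7, 2]]
Expanding along the first row, det(O) = 1·(2·2 - 1·(-7)) - (-1)·((-3)·2 - 1·10) + (-1)·((-3)·(-7) - 2·10) = 1·11 - (-1)·(-16) + (-1)·1 = -6
Since det(O) ≠ 0, rank(O) = 3 and the system is completely observable.

-6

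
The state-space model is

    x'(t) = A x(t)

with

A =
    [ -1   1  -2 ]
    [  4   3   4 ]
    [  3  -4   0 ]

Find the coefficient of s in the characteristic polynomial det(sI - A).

Expand det(sI - A) for the 3×3 matrix.
p(s) = s^3 - 2s^2 + 15s - 46.
(Check: constant term = det(-A) = (-1)^3 det A = -46; coefficient of s^2 = -tr A = -2.)
The coefficient of s is 15.

15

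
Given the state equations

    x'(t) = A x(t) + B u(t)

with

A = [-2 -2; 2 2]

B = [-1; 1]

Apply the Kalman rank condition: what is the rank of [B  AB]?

1

AB = [[0], [0]]
Controllability matrix C = [B  AB] = [[-1, 0], [1, 0]]
Every column of C is a scalar multiple of column 1 = [-1, 1] (multipliers 1, 0), so the columns span a one-dimensional space.
C ≠ 0, hence rank(C) = 1.
rank(C) = 1 < n = 2, so the pair (A, B) is not completely controllable.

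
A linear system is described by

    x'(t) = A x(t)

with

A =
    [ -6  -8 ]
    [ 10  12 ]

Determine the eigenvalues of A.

det(sI - A) = s^2 - (tr A)s + det A, with tr A = (-6) + 12 = 6 and det A = (-6)·12 - (-8)·10 = -72 - (-80) = 8.
So p(s) = det(sI - A) = s^2 - 6s + 8.
Factor s^2 - 6s + 8: two numbers with sum 6 and product 8 are 4 and 2, so s^2 - 6s + 8 = (s - 4)(s - 2).
Hence p(s) = (s - 4) (s - 2), with roots 2, 4.
At least one eigenvalue has non-negative real part, so the system is not asymptotically stable.

2, 4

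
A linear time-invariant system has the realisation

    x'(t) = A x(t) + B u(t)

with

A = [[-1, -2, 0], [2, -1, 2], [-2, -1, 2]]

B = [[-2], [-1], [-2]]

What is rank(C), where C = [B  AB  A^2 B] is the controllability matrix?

AB = [[4], [-7], [1]]
A^2B = [[10], [17], [1]]
Controllability matrix C = [B  AB  A^2B] = [[-2, 4, 10], [-1, -7, 17], [-2, 1, 1]]
det(C) = (-2)·((-7)·1 - 17·1) - 4·((-1)·1 - 17·(-2)) + 10·((-1)·1 - (-7)·(-2)) = (-2)·(-24) - 4·33 + 10·(-15) = -234 ≠ 0, so rank(C) = 3.
rank(C) = 3 = n, so the pair (A, B) is completely controllable.

3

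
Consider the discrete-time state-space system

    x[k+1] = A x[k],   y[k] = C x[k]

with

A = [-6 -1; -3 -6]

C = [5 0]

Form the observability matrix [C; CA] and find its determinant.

-25

CA = [[-30, -5]]
Observability matrix O = [C; CA] = [[5, 0], [-30, -5]]
det(O) = 5·(-5) - 0·(-30) = -25 - 0 = -25
Since det(O) ≠ 0, rank(O) = 2 and the system is completely observable.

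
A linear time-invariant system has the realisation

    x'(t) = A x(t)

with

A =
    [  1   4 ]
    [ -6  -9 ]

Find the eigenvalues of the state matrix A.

det(sI - A) = s^2 - (tr A)s + det A, with tr A = 1 + (-9) = -8 and det A = 1·(-9) - 4·(-6) = -9 - (-24) = 15.
So p(s) = det(sI - A) = s^2 + 8s + 15.
Factor s^2 + 8s + 15: two numbers with sum -8 and product 15 are -3 and -5, so s^2 + 8s + 15 = (s + 3)(s + 5).
Hence p(s) = (s + 3) (s + 5), with roots -5, -3.
All eigenvalues have negative real part, so the system is asymptotically stable.

-5, -3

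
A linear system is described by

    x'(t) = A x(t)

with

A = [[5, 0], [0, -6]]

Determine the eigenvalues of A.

-6, 5

det(sI - A) = s^2 - (tr A)s + det A, with tr A = 5 + (-6) = -1 and det A = 5·(-6) - 0·0 = -30 - 0 = -30.
So p(s) = det(sI - A) = s^2 + s - 30.
Factor s^2 + s - 30: two numbers with sum -1 and product -30 are 5 and -6, so s^2 + s - 30 = (s - 5)(s + 6).
Hence p(s) = (s - 5) (s + 6), with roots -6, 5.
At least one eigenvalue has non-negative real part, so the system is not asymptotically stable.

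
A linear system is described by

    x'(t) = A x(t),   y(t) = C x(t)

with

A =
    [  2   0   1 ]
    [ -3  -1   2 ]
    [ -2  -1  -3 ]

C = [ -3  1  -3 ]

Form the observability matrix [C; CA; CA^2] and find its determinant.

-653

CA = [[-3, 2, 8]]
CA^2 = [[-28, -10, -23]]
Observability matrix O = [C; CA; CA^2] = [[-3, 1, -3], [-3, 2, 8], [-28, -10, -23]]
Expanding along the first row, det(O) = (-3)·(2·(-23) - 8·(-10)) - 1·((-3)·(-23) - 8·(-28)) + (-3)·((-3)·(-10) - 2·(-28)) = (-3)·34 - 1·293 + (-3)·86 = -653
Since det(O) ≠ 0, rank(O) = 3 and the system is completely observable.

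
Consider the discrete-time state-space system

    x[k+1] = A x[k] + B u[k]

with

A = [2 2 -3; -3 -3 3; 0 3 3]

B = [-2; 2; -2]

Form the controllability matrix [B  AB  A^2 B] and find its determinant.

AB = [[6], [-6], [0]]
A^2B = [[0], [0], [-18]]
Controllability matrix C = [B  AB  A^2B] = [[-2, 6, 0], [2, -6, 0], [-2, 0, -18]]
Expanding along the first row, det(C) = (-2)·((-6)·(-18) - 0·0) - 6·(2·(-18) - 0·(-2)) + 0·(2·0 - (-6)·(-2)) = (-2)·108 - 6·(-36) + 0·(-12) = 0
Since det(C) = 0, rank(C) < 3 and the system is not completely controllable.

0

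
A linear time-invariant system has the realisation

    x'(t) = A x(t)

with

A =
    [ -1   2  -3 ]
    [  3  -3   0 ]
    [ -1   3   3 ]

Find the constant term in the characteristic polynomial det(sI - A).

Expand det(sI - A) for the 3×3 matrix.
p(s) = s^3 + s^2 - 18s + 27.
(Check: constant term = det(-A) = (-1)^3 det A = 27; coefficient of s^2 = -tr A = 1.)
The constant term is 27.

27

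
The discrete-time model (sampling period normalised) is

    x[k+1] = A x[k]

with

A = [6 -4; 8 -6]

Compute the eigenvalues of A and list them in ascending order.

-2, 2

det(zI - A) = z^2 - (tr A)z + det A, with tr A = 6 + (-6) = 0 and det A = 6·(-6) - (-4)·8 = -36 - (-32) = -4.
So p(z) = det(zI - A) = z^2 - 4.
Factor z^2 - 4: two numbers with sum 0 and product -4 are 2 and -2, so z^2 - 4 = (z - 2)(z + 2).
Hence p(z) = (z - 2) (z + 2), with roots -2, 2.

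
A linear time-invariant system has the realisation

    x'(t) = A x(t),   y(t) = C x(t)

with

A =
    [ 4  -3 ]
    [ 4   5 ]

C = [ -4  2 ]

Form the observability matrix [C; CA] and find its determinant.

CA = [[-8, 22]]
Observability matrix O = [C; CA] = [[-4, 2], [-8, 22]]
det(O) = (-4)·22 - 2·(-8) = -88 - (-16) = -72
Since det(O) ≠ 0, rank(O) = 2 and the system is completely observable.

-72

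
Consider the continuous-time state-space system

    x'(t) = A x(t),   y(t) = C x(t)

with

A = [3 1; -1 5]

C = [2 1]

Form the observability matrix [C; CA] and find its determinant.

9

CA = [[5, 7]]
Observability matrix O = [C; CA] = [[2, 1], [5, 7]]
det(O) = 2·7 - 1·5 = 14 - 5 = 9
Since det(O) ≠ 0, rank(O) = 2 and the system is completely observable.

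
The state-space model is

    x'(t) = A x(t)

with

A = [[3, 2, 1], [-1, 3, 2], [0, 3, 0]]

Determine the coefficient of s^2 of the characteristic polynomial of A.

-6

Expand det(sI - A) for the 3×3 matrix.
p(s) = s^3 - 6s^2 + 5s + 21.
(Check: constant term = det(-A) = (-1)^3 det A = 21; coefficient of s^2 = -tr A = -6.)
The coefficient of s^2 is -6.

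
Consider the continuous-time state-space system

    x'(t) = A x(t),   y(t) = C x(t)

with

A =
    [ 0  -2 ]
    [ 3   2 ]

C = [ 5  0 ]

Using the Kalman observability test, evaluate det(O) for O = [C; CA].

-50

CA = [[0, -10]]
Observability matrix O = [C; CA] = [[5, 0], [0, -10]]
det(O) = 5·(-10) - 0·0 = -50 - 0 = -50
Since det(O) ≠ 0, rank(O) = 2 and the system is completely observable.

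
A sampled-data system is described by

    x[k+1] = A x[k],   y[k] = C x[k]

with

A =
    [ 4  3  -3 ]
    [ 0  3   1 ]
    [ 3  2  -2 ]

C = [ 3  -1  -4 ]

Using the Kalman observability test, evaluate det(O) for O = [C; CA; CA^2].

-36

CA = [[0, -2, -2]]
CA^2 = [[-6, -10, 2]]
Observability matrix O = [C; CA; CA^2] = [[3, -1, -4], [0, -2, -2], [-6, -10, 2]]
Expanding along the first row, det(O) = 3·((-2)·2 - (-2)·(-10)) - (-1)·(0·2 - (-2)·(-6)) + (-4)·(0·(-10) - (-2)·(-6)) = 3·(-24) - (-1)·(-12) + (-4)·(-12) = -36
Since det(O) ≠ 0, rank(O) = 3 and the system is completely observable.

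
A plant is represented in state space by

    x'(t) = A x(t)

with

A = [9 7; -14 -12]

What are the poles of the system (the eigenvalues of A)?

-5, 2

det(sI - A) = s^2 - (tr A)s + det A, with tr A = 9 + (-12) = -3 and det A = 9·(-12) - 7·(-14) = -108 - (-98) = -10.
So p(s) = det(sI - A) = s^2 + 3s - 10.
Factor s^2 + 3s - 10: two numbers with sum -3 and product -10 are 2 and -5, so s^2 + 3s - 10 = (s - 2)(s + 5).
Hence p(s) = (s - 2) (s + 5), with roots -5, 2.
At least one eigenvalue has non-negative real part, so the system is not asymptotically stable.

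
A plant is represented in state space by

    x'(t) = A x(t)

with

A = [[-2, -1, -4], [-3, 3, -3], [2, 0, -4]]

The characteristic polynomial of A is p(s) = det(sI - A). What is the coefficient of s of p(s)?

-5

Expand det(sI - A) for the 3×3 matrix.
p(s) = s^3 + 3s^2 - 5s - 66.
(Check: constant term = det(-A) = (-1)^3 det A = -66; coefficient of s^2 = -tr A = 3.)
The coefficient of s is -5.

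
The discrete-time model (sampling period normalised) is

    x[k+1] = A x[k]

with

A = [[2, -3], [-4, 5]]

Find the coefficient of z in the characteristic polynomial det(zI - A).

-7

For a 2×2 matrix, det(zI - A) = z^2 - (tr A)z + det A.
tr A = 7, det A = -2.
So p(z) = z^2 - 7z - 2.
The coefficient of z is -7.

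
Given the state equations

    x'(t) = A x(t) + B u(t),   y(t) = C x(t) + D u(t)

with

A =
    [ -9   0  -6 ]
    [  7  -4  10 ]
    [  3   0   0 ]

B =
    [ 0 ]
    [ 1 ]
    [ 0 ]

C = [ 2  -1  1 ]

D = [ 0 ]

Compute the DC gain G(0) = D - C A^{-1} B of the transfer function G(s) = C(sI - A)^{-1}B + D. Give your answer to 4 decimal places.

G(0) = C(-A)^{-1}B + D = -C A^{-1} B + D.
det A = -72, so A^{-1} = (1/-72)·adj(A) = [[0, 0, 1/3], [-5/12, -1/4, -2/3], [-1/6, 0, -1/2]]
A^{-1} B = [0, -1/4, 0]^T
C A^{-1} B = 1/4
G(0) = D - C A^{-1} B = 0 - (1/4) = -1/4 ≈ -0.2500

-0.2500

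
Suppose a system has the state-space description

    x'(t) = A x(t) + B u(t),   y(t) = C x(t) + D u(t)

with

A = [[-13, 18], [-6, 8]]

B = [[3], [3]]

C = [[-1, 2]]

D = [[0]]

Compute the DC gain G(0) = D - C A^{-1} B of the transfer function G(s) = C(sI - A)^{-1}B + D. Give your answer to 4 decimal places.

3.0000

G(0) = C(-A)^{-1}B + D = -C A^{-1} B + D.
det A = 4, so A^{-1} = (1/4)·adj(A) = [[2, -9/2], [3/2, -13/4]]
A^{-1} B = [-15/2, -21/4]^T
C A^{-1} B = -3
G(0) = D - C A^{-1} B = 0 - (-3) = 3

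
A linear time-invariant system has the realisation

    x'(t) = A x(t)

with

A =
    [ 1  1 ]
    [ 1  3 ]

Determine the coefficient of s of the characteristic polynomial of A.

-4

For a 2×2 matrix, det(sI - A) = s^2 - (tr A)s + det A.
tr A = 4, det A = 2.
So p(s) = s^2 - 4s + 2.
The coefficient of s is -4.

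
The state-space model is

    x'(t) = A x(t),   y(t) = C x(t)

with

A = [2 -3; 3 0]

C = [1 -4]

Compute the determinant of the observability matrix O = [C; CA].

CA = [[-10, -3]]
Observability matrix O = [C; CA] = [[1, -4], [-10, -3]]
det(O) = 1·(-3) - (-4)·(-10) = -3 - 40 = -43
Since det(O) ≠ 0, rank(O) = 2 and the system is completely observable.

-43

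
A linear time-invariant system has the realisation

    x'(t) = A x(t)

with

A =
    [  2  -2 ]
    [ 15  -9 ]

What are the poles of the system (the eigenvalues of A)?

det(sI - A) = s^2 - (tr A)s + det A, with tr A = 2 + (-9) = -7 and det A = 2·(-9) - (-2)·15 = -18 - (-30) = 12.
So p(s) = det(sI - A) = s^2 + 7s + 12.
Factor s^2 + 7s + 12: two numbers with sum -7 and product 12 are -3 and -4, so s^2 + 7s + 12 = (s + 3)(s + 4).
Hence p(s) = (s + 3) (s + 4), with roots -4, -3.
All eigenvalues have negative real part, so the system is asymptotically stable.

-4, -3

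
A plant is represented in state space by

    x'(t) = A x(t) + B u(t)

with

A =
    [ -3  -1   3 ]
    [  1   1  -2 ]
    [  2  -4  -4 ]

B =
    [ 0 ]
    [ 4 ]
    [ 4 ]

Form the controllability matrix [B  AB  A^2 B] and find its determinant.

10048

AB = [[8], [-4], [-32]]
A^2B = [[-116], [68], [160]]
Controllability matrix C = [B  AB  A^2B] = [[0, 8, -116], [4, -4, 68], [4, -32, 160]]
Expanding along the first row, det(C) = 0·((-4)·160 - 68·(-32)) - 8·(4·160 - 68·4) + (-116)·(4·(-32) - (-4)·4) = 0·1536 - 8·368 + (-116)·(-112) = 10048
Since det(C) ≠ 0, rank(C) = 3 and the system is completely controllable.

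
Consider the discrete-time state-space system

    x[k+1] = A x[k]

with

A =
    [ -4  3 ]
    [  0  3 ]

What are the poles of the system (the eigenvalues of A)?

-4, 3

det(zI - A) = z^2 - (tr A)z + det A, with tr A = (-4) + 3 = -1 and det A = (-4)·3 - 3·0 = -12 - 0 = -12.
So p(z) = det(zI - A) = z^2 + z - 12.
Factor z^2 + z - 12: two numbers with sum -1 and product -12 are 3 and -4, so z^2 + z - 12 = (z - 3)(z + 4).
Hence p(z) = (z - 3) (z + 4), with roots -4, 3.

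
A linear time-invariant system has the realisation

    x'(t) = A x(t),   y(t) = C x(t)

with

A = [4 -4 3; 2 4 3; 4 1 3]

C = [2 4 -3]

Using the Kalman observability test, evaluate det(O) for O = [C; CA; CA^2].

CA = [[4, 5, 9]]
CA^2 = [[62, 13, 54]]
Observability matrix O = [C; CA; CA^2] = [[2, 4, -3], [4, 5, 9], [62, 13, 54]]
Expanding along the first row, det(O) = 2·(5·54 - 9·13) - 4·(4·54 - 9·62) + (-3)·(4·13 - 5·62) = 2·153 - 4·(-342) + (-3)·(-258) = 2448
Since det(O) ≠ 0, rank(O) = 3 and the system is completely observable.

2448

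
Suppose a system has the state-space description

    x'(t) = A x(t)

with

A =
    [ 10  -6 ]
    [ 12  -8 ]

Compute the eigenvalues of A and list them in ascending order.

det(sI - A) = s^2 - (tr A)s + det A, with tr A = 10 + (-8) = 2 and det A = 10·(-8) - (-6)·12 = -80 - (-72) = -8.
So p(s) = det(sI - A) = s^2 - 2s - 8.
Factor s^2 - 2s - 8: two numbers with sum 2 and product -8 are 4 and -2, so s^2 - 2s - 8 = (s - 4)(s + 2).
Hence p(s) = (s - 4) (s + 2), with roots -2, 4.
At least one eigenvalue has non-negative real part, so the system is not asymptotically stable.

-2, 4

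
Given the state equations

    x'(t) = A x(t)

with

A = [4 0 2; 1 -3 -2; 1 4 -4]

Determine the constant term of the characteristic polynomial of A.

-94

Expand det(sI - A) for the 3×3 matrix.
p(s) = s^3 + 3s^2 - 10s - 94.
(Check: constant term = det(-A) = (-1)^3 det A = -94; coefficient of s^2 = -tr A = 3.)
The constant term is -94.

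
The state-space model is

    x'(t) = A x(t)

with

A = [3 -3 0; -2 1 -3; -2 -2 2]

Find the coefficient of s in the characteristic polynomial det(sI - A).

-1

Expand det(sI - A) for the 3×3 matrix.
p(s) = s^3 - 6s^2 - s + 42.
(Check: constant term = det(-A) = (-1)^3 det A = 42; coefficient of s^2 = -tr A = -6.)
The coefficient of s is -1.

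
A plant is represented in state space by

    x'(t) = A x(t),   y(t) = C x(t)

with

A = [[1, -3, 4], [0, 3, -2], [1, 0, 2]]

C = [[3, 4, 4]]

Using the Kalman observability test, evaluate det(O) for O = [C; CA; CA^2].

-94

CA = [[7, 3, 12]]
CA^2 = [[19, -12, 46]]
Observability matrix O = [C; CA; CA^2] = [[3, 4, 4], [7, 3, 12], [19, -12, 46]]
Expanding along the first row, det(O) = 3·(3·46 - 12·(-12)) - 4·(7·46 - 12·19) + 4·(7·(-12) - 3·19) = 3·282 - 4·94 + 4·(-141) = -94
Since det(O) ≠ 0, rank(O) = 3 and the system is completely observable.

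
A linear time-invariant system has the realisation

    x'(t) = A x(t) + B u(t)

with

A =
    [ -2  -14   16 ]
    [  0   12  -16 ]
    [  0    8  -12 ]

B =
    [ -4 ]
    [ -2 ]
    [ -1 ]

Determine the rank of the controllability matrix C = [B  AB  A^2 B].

AB = [[20], [-8], [-4]]
A^2B = [[8], [-32], [-16]]
Controllability matrix C = [B  AB  A^2B] = [[-4, 20, 8], [-2, -8, -32], [-1, -4, -16]]
The rows r1, r2, r3 of C are linearly dependent: -r2 + 2·r3 = 0 (check each entry), so rank(C) ≤ 2.
The 2×2 minor from rows 1, 2, columns 1, 2 is (-4)·(-8) - 20·(-2) = 32 - (-40) = 72 ≠ 0, so rank(C) = 2.
rank(C) = 2 < n = 3, so the pair (A, B) is not completely controllable.

2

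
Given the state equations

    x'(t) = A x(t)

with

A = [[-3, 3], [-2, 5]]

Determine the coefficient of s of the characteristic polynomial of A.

For a 2×2 matrix, det(sI - A) = s^2 - (tr A)s + det A.
tr A = 2, det A = -9.
So p(s) = s^2 - 2s - 9.
The coefficient of s is -2.

-2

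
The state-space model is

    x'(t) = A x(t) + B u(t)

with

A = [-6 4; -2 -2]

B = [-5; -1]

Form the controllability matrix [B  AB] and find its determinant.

-34

AB = [[26], [12]]
Controllability matrix C = [B  AB] = [[-5, 26], [-1, 12]]
det(C) = (-5)·12 - 26·(-1) = -60 - (-26) = -34
Since det(C) ≠ 0, rank(C) = 2 and the system is completely controllable.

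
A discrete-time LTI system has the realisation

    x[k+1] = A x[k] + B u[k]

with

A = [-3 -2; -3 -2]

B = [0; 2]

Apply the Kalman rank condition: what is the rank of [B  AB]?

2

AB = [[-4], [-4]]
Controllability matrix C = [B  AB] = [[0, -4], [2, -4]]
det(C) = 0·(-4) - (-4)·2 = 0 - (-8) = 8 ≠ 0, so rank(C) = 2.
rank(C) = 2 = n, so the pair (A, B) is completely controllable.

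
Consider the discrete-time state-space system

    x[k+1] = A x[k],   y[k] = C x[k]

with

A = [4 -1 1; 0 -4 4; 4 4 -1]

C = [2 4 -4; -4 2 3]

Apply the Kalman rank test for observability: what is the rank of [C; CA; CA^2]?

3

CA = [[-8, -34, 22], [-4, 8, 1]]
CA^2 = [[56, 232, -166], [-12, -24, 27]]
Observability matrix O = [C; CA; CA^2] = [[2, 4, -4], [-4, 2, 3], [-8, -34, 22], [-4, 8, 1], [56, 232, -166], [-12, -24, 27]]
Take the 3×3 submatrix of O formed by rows 1, 2, 3: [[2, 4, -4], [-4, 2, 3], [-8, -34, 22]]. Its determinant is 2·(2·22 - 3·(-34)) - 4·((-4)·22 - 3·(-8)) + (-4)·((-4)·(-34) - 2·(-8)) = 2·146 - 4·(-64) + (-4)·152 = -60 ≠ 0.
So rank(O) ≥ 3; since O has 3 columns, rank(O) = 3.
rank(O) = 3 = n, so the pair (A, C) is completely observable.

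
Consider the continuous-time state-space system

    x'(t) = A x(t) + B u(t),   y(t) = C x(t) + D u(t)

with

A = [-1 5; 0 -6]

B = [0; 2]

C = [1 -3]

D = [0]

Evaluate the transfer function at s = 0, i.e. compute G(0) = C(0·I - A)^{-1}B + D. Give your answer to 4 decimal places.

G(0) = C(-A)^{-1}B + D = -C A^{-1} B + D.
det A = 6, so A^{-1} = (1/6)·adj(A) = [[-1, -5/6], [0, -1/6]]
A^{-1} B = [-5/3, -1/3]^T
C A^{-1} B = -2/3
G(0) = D - C A^{-1} B = 0 - (-2/3) = 2/3 ≈ 0.6667

0.6667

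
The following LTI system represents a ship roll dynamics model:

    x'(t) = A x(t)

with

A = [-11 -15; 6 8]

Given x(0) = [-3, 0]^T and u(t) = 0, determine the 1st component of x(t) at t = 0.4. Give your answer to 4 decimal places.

4.6188

det(sI - A) = s^2 - (tr A)s + det A, with tr A = (-11) + 8 = -3 and det A = (-11)·8 - (-15)·6 = -88 - (-90) = 2.
So p(s) = det(sI - A) = s^2 + 3s + 2.
Factor s^2 + 3s + 2: two numbers with sum -3 and product 2 are -1 and -2, so s^2 + 3s + 2 = (s + 1)(s + 2).
Hence p(s) = (s + 1) (s + 2), with roots -2, -1.
The eigenvalues -2, -1 are distinct and real, so A is diagonalisable and x(t) = e^{At} x(0) = V diag(e^{λ_i t}) V^{-1} x(0), where the columns of V are the eigenvectors.
λ = -2: A - (-2)I = [[-9, -15], [6, 10]]. Row 1 gives (-9)·v1 + (-15)·v2 = 0, so take v_1 = [5, -3]^T.
λ = -1: A - (-1)I = [[-10, -15], [6, 9]]. Row 1 gives (-10)·v1 + (-15)·v2 = 0, so take v_2 = [-3, 2]^T.
V = [v_1 v_2] = [[5, -3], [-3, 2]] has det V = 1, so V^{-1} = adj(V)/det V = [[2, 3], [3, 5]].
Modal coordinates z(0) = V^{-1} x(0): 2·(-3) + 3·0 = -6; 3·(-3) + 5·0 = -9; so z(0) = [-6, -9]^T.
x_1(t) = Σ_i (v_i)_1 · z_i(0) · e^{λ_i t} (row 1 of V times the modal terms).
x_1(0.4) = 5·(-6)·e^{-2·0.4} + (-3)·(-9)·e^{-1·0.4} = (-30)·0.449329 + 27·0.670320 = 4.6188.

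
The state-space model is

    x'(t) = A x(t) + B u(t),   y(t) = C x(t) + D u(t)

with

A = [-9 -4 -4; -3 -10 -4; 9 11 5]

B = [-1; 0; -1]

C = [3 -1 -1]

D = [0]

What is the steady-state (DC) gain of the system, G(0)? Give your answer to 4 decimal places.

G(0) = C(-A)^{-1}B + D = -C A^{-1} B + D.
det A = -90, so A^{-1} = (1/-90)·adj(A) = [[1/15, 4/15, 4/15], [7/30, 1/10, 4/15], [-19/30, -7/10, -13/15]]
A^{-1} B = [-1/3, -1/2, 3/2]^T
C A^{-1} B = -2
G(0) = D - C A^{-1} B = 0 - (-2) = 2

2.0000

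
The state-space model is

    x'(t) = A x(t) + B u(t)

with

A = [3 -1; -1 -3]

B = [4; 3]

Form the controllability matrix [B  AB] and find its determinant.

-79

AB = [[9], [-13]]
Controllability matrix C = [B  AB] = [[4, 9], [3, -13]]
det(C) = 4·(-13) - 9·3 = -52 - 27 = -79
Since det(C) ≠ 0, rank(C) = 2 and the system is completely controllable.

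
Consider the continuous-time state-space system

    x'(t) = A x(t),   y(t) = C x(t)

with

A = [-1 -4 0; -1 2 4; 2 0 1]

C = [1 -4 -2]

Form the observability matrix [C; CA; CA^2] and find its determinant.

-448

CA = [[-1, -12, -18]]
CA^2 = [[-23, -20, -66]]
Observability matrix O = [C; CA; CA^2] = [[1, -4, -2], [-1, -12, -18], [-23, -20, -66]]
Expanding along the first row, det(O) = 1·((-12)·(-66) - (-18)·(-20)) - (-4)·((-1)·(-66) - (-18)·(-23)) + (-2)·((-1)·(-20) - (-12)·(-23)) = 1·432 - (-4)·(-348) + (-2)·(-256) = -448
Since det(O) ≠ 0, rank(O) = 3 and the system is completely observable.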